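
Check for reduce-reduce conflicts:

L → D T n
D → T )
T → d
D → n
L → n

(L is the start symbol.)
Yes — I5: [D → n .] vs [L → n .]

Augment with L' → L and build the canonical LR(0) collection (I0 = CLOSURE({[L' → . L]}), then GOTO on every symbol after a dot until no new states appear). It has 9 states:
  I0: { [D → . T )], [D → . n], [L → . D T n], [L → . n], [L' → . L], [T → . d] }  — shift
  I1: { [L → D . T n], [T → . d] }  — shift
  I2: { [L' → L .] }  — accept
  I3: { [D → T . )] }  — shift
  I4: { [T → d .] }  — reduce
  I5: { [D → n .], [L → n .] }  — 2 reduces
  I6: { [D → T ) .] }  — reduce
  I7: { [L → D T . n] }  — shift
  I8: { [L → D T n .] }  — reduce

I5 contains complete items [D → n .], [L → n .] — reduce-reduce conflict.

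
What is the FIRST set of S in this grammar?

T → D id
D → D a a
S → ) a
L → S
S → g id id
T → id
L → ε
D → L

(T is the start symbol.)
From S → ) a:
  - ')' is a terminal: add ')' and stop
From S → g id id:
  - g is a terminal: add 'g' and stop

Collecting: FIRST(S) = { ')', 'g' }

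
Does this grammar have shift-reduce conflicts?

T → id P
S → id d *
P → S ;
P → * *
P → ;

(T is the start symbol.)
A shift-reduce conflict occurs when an LR(0) state has both:
  - a complete (reduce) item [A → α .] (dot at the end), and
  - a shift item [B → β . c γ] (dot before a terminal).

Augment with T' → T and build the canonical LR(0) collection (I0 = CLOSURE({[T' → . T]}), then GOTO on every symbol after a dot until no new states appear). It has 12 states:
  I0: { [T → . id P], [T' → . T] }  — shift
  I1: { [T' → T .] }  — accept
  I2: { [P → . * *], [P → . ;], [P → . S ;], [S → . id d *], [T → id . P] }  — shift
  I3: { [P → * . *] }  — shift
  I4: { [P → ; .] }  — reduce
  I5: { [T → id P .] }  — reduce
  I6: { [P → S . ;] }  — shift
  I7: { [S → id . d *] }  — shift
  I8: { [S → id d . *] }  — shift
  I9: { [S → id d * .] }  — reduce
  I10: { [P → S ; .] }  — reduce
  I11: { [P → * * .] }  — reduce

No state contains both a complete item and a shift item.

Answer: No shift-reduce conflicts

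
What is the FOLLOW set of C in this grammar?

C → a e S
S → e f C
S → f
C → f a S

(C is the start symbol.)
{ $ }

To compute FOLLOW(C), find every occurrence of C on a right-hand side N → α C β: add FIRST(β) \ {ε}, and if β is empty or nullable also add FOLLOW(N). Iterate to a fixed point.

C is the start symbol, so $ ∈ FOLLOW(C).
In S → e f C: C is at the end, add FOLLOW(S)

The FOLLOW sets referred to above (computed the same way, to a fixed point):
  FOLLOW(S) = { $ }

Taking the union: FOLLOW(C) = { $ }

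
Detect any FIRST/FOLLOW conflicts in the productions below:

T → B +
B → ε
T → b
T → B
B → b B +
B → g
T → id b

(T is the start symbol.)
A FIRST/FOLLOW conflict occurs when a non-terminal N has a nullable alternative N → β (β ⇒* ε) and another alternative N → α with FIRST(α) ∩ FOLLOW(N) ≠ ∅: on such a lookahead the parser cannot decide between expanding α and letting N vanish via β.

Nullable non-terminals: B, T.
FIRST sets used below: FIRST(B) = { 'b', 'g', ε }

B: nullable alternative(s) B → ε; FOLLOW(B) = { $, '+' }
  B → ε: FIRST \ {ε} = { } — this is the only nullable alternative, skip
  B → b B +: FIRST \ {ε} = { 'b' } — disjoint from FOLLOW(B)
  B → g: FIRST \ {ε} = { 'g' } — disjoint from FOLLOW(B)

T: nullable alternative(s) T → B; FOLLOW(T) = { $ }
  T → B +: FIRST \ {ε} = { '+', 'b', 'g' } — disjoint from FOLLOW(T)
  T → b: FIRST \ {ε} = { 'b' } — disjoint from FOLLOW(T)
  T → B: FIRST \ {ε} = { 'b', 'g' } — this is the only nullable alternative, skip
  T → id b: FIRST \ {ε} = { 'id' } — disjoint from FOLLOW(T)

No FIRST/FOLLOW conflicts found.

Answer: No FIRST/FOLLOW conflicts.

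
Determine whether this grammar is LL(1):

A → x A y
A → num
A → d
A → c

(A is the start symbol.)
For A:
  PREDICT(A → x A y) = { 'x' }
  PREDICT(A → num) = { 'num' }
  PREDICT(A → d) = { 'd' }
  PREDICT(A → c) = { 'c' }

All predict sets are disjoint. The grammar IS LL(1).

Answer: Yes, the grammar is LL(1).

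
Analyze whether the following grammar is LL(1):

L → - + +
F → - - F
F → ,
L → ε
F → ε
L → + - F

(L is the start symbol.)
Yes, the grammar is LL(1).

A grammar is LL(1) if for each non-terminal N with multiple productions, the predict sets of those productions are pairwise disjoint, where PREDICT(N → α) = (FIRST(α) \ {ε}) ∪ (FOLLOW(N) if α ⇒* ε).

Relevant sets:
  FOLLOW(L) = { $ }
  FOLLOW(F) = { $ }

For L:
  PREDICT(L → '-' '+' '+') = { '-' }
  PREDICT(L → ε) = { $ }
  PREDICT(L → '+' '-' F) = { '+' }
For F:
  PREDICT(F → '-' '-' F) = { '-' }
  PREDICT(F → ',') = { ',' }
  PREDICT(F → ε) = { $ }

All predict sets are disjoint. The grammar IS LL(1).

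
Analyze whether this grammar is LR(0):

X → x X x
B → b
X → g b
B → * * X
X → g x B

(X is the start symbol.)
A grammar is LR(0) if no state in the canonical LR(0) collection has:
  - both a shift item (dot before a terminal) and a complete item (shift-reduce conflict), or
  - two or more complete items (reduce-reduce conflict; the accept item [X' → X .] counts as a complete item here).

Augment with X' → X and build the canonical LR(0) collection (I0 = CLOSURE({[X' → . X]}), then GOTO on every symbol after a dot until no new states appear). It has 13 states:
  I0: { [X → . g b], [X → . g x B], [X → . x X x], [X' → . X] }  — shift
  I1: { [X' → X .] }  — accept
  I2: { [X → g . b], [X → g . x B] }  — shift
  I3: { [X → . g b], [X → . g x B], [X → . x X x], [X → x . X x] }  — shift
  I4: { [X → x X . x] }  — shift
  I5: { [X → x X x .] }  — reduce
  I6: { [X → g b .] }  — reduce
  I7: { [B → . * * X], [B → . b], [X → g x . B] }  — shift
  I8: { [B → * . * X] }  — shift
  I9: { [X → g x B .] }  — reduce
  I10: { [B → b .] }  — reduce
  I11: { [B → * * . X], [X → . g b], [X → . g x B], [X → . x X x] }  — shift
  I12: { [B → * * X .] }  — reduce

Every state is either a pure shift/goto state or contains exactly one complete item and nothing to shift — no conflicts. The grammar is LR(0).

Answer: Yes, the grammar is LR(0)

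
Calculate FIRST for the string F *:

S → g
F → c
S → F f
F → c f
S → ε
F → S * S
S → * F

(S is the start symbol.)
{ '*', 'c', 'g' }

FIRST sets of the non-terminals involved (from the grammar, by fixed-point iteration):
  FIRST(F) = { '*', 'c', 'g' }

To compute FIRST(F *), process the symbols left to right:
Symbol F is a non-terminal. Add FIRST(F) \ {ε} = { '*', 'c', 'g' }
F is not nullable (ε ∉ FIRST(F)), so stop here.
FIRST(F *) = { '*', 'c', 'g' }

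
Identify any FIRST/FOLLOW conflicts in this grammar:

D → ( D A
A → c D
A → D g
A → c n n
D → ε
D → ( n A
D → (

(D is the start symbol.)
Yes. D → '(' D A with FOLLOW(D) on { '(' }; D → '(' n A with FOLLOW(D) on { '(' }; D → '(' with FOLLOW(D) on { '(' }

A FIRST/FOLLOW conflict occurs when a non-terminal N has a nullable alternative N → β (β ⇒* ε) and another alternative N → α with FIRST(α) ∩ FOLLOW(N) ≠ ∅: on such a lookahead the parser cannot decide between expanding α and letting N vanish via β.

Nullable non-terminals: D.

D: nullable alternative(s) D → ε; FOLLOW(D) = { $, '(', 'c', 'g' }
  D → ( D A: FIRST \ {ε} = { '(' } — overlaps FOLLOW(D) on { '(' }: CONFLICT
  D → ε: FIRST \ {ε} = { } — this is the only nullable alternative, skip
  D → ( n A: FIRST \ {ε} = { '(' } — overlaps FOLLOW(D) on { '(' }: CONFLICT
  D → (: FIRST \ {ε} = { '(' } — overlaps FOLLOW(D) on { '(' }: CONFLICT

A has no nullable alternative, so no FIRST/FOLLOW check is needed there.

So the grammar has 3 FIRST/FOLLOW conflicts (marked CONFLICT above).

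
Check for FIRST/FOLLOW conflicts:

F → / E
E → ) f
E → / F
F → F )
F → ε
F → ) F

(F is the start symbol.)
Nullable non-terminals: F.
FIRST sets used below: FIRST(F) = { ')', '/', ε }

F: nullable alternative(s) F → ε; FOLLOW(F) = { $, ')' }
  F → / E: FIRST \ {ε} = { '/' } — disjoint from FOLLOW(F)
  F → F ): FIRST \ {ε} = { ')', '/' } — overlaps FOLLOW(F) on { ')' }: CONFLICT
  F → ε: FIRST \ {ε} = { } — this is the only nullable alternative, skip
  F → ) F: FIRST \ {ε} = { ')' } — overlaps FOLLOW(F) on { ')' }: CONFLICT

E has no nullable alternative, so no FIRST/FOLLOW check is needed there.

So the grammar has 2 FIRST/FOLLOW conflicts (marked CONFLICT above).

Answer: Yes. F → F ')' with FOLLOW(F) on { ')' }; F → ')' F with FOLLOW(F) on { ')' }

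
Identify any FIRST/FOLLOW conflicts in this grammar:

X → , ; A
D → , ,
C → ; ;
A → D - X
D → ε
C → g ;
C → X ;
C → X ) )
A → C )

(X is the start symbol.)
No FIRST/FOLLOW conflicts.

Nullable non-terminals: D.

D: nullable alternative(s) D → ε; FOLLOW(D) = { '-' }
  D → , ,: FIRST \ {ε} = { ',' } — disjoint from FOLLOW(D)
  D → ε: FIRST \ {ε} = { } — this is the only nullable alternative, skip

A, C, X have no nullable alternative, so no FIRST/FOLLOW check is needed there.

No FIRST/FOLLOW conflicts found.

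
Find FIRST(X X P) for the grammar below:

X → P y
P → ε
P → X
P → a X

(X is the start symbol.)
FIRST sets of the non-terminals involved (from the grammar, by fixed-point iteration):
  FIRST(X) = { 'a', 'y' }

To compute FIRST(X X P), process the symbols left to right:
Symbol X is a non-terminal. Add FIRST(X) \ {ε} = { 'a', 'y' }
X is not nullable (ε ∉ FIRST(X)), so stop here.
FIRST(X X P) = { 'a', 'y' }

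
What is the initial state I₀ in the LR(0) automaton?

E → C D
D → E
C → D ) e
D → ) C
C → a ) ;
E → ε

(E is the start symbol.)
First, augment the grammar with E' → E
I₀ = CLOSURE({ [E' → . E] }):
  [E' → . E] has the dot before E: add [E → . C D], [E → .]
  [E → . C D] has the dot before C: add [C → . D ) e], [C → . a ) ;]
  [C → . D ) e] has the dot before D: add [D → . E], [D → . ) C]
No further items can be added.

I₀ = { [C → . D ) e], [C → . a ) ;], [D → . ) C], [D → . E], [E → . C D], [E → .], [E' → . E] }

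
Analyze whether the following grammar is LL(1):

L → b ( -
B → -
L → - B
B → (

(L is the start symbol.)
Yes, the grammar is LL(1).

For L:
  PREDICT(L → b '(' '-') = { 'b' }
  PREDICT(L → '-' B) = { '-' }
For B:
  PREDICT(B → '-') = { '-' }
  PREDICT(B → '(') = { '(' }

All predict sets are disjoint. The grammar IS LL(1).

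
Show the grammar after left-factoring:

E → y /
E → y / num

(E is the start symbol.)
E → y / E'
E' → ε
E' → num

Left-factoring transforms A → αβ₁ | αβ₂ into A → αA' and A' → β₁ | β₂
(α is the longest common prefix among the alternatives). Repeat until
no nonterminal has two alternatives with a common prefix.

Round 1: E has alternatives sharing prefix 'y /'. Introduce E': E → y / E'
  Add: E' → ε
  Add: E' → num

No remaining common prefixes — done.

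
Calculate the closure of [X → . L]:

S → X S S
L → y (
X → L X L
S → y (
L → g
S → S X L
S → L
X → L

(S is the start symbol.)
{ [L → . g], [L → . y (], [X → . L] }

To compute CLOSURE, for each item [A → α.Bβ] where B is a non-terminal, add [B → .γ] for all productions B → γ; repeat for the newly added items until nothing changes.

Start with: [X → . L]
  [X → . L] has the dot before L: add [L → . y (], [L → . g]
No further items can be added.

CLOSURE = { [L → . g], [L → . y (], [X → . L] }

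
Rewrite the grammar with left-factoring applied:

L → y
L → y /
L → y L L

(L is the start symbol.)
L → y L'
L' → ε
L' → /
L' → L L

Left-factoring transforms A → αβ₁ | αβ₂ into A → αA' and A' → β₁ | β₂
(α is the longest common prefix among the alternatives). Repeat until
no nonterminal has two alternatives with a common prefix.

Round 1: L has alternatives sharing prefix 'y'. Introduce L': L → y L'
  Add: L' → ε
  Add: L' → /
  Add: L' → L L

No remaining common prefixes — done.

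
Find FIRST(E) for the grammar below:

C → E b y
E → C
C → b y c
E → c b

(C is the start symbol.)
To compute FIRST(E), examine every production with E on the left-hand side, reading each right-hand side left to right until a non-nullable symbol is reached.

FIRST sets of the other non-terminals involved (by the same procedure, iterated to a fixed point):
  FIRST(C) = { 'b', 'c' }

From E → C:
  - C is a non-terminal: add FIRST(C) \ {ε} = { 'b', 'c' }
    C is not nullable, so stop
From E → c b:
  - c is a terminal: add 'c' and stop

Collecting: FIRST(E) = { 'b', 'c' }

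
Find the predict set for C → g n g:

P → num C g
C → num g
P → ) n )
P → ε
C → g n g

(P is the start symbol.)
{ 'g' }

PREDICT(C → g n g) = (FIRST(RHS) \ {ε}) ∪ (FOLLOW(C) if ε ∈ FIRST(RHS), i.e. RHS ⇒* ε)
FIRST(g n g) = { 'g' }
ε ∉ FIRST(g n g), so FOLLOW(C) is not added.
PREDICT(C → g n g) = { 'g' }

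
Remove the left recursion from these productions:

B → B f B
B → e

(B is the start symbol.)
B is directly left-recursive. The standard transformation for
  A → A α₁ | ... | A α_m | β₁ | ... | β_n
is
  A  → β₁ A' | ... | β_n A'
  A' → α₁ A' | ... | α_m A' | ε

B → e becomes B → e B'
B → B f B becomes B' → f B B'
Add B' → ε

Resulting grammar:
B → e B'
B' → f B B'
B' → ε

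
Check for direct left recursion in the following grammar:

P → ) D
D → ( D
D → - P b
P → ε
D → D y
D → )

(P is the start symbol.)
Yes, D is left-recursive

Direct left recursion occurs when N → N α for some non-terminal N (the right-hand side begins with the left-hand side itself).

P → ) D: starts with ')'
D → ( D: starts with '('
D → - P b: starts with '-'
P → ε: starts with ε
D → D y: LEFT RECURSIVE (starts with D)
D → ): starts with ')'

The grammar has direct left recursion on: D.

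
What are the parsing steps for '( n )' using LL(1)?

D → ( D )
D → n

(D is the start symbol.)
LL(1) parsing maintains a stack (initially the start symbol over $) and the input. At each step: if the stack top is a terminal, match it against the current input token; if it is a non-terminal N, replace it with the RHS of M[N, lookahead] (the unique production whose predict set contains the lookahead).

Stack is shown with the top on the left.

Stack    Input    Action
------------------------
D $      ( n ) $  output D → ( D )
( D ) $  ( n ) $  match '('
D ) $    n ) $    output D → n
n ) $    n ) $    match 'n'
) $      ) $      match ')'
$        $        accept

The string is accepted.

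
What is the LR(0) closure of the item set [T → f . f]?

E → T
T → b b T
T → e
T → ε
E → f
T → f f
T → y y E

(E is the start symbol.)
{ [T → f . f] }

Start with: [T → f . f]
The dot precedes the terminal f, so nothing is added.

CLOSURE = { [T → f . f] }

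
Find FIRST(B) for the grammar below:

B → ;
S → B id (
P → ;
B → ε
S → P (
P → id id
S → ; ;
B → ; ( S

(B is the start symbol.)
{ ';', ε }

From B → ;:
  - ';' is a terminal: add ';' and stop
From B → ε:
  - ε-production, so ε ∈ FIRST(B)
From B → ; ( S:
  - ';' is a terminal: add ';' and stop

Collecting: FIRST(B) = { ';', ε }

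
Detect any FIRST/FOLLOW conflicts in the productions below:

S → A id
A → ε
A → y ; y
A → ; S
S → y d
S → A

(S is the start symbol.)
A FIRST/FOLLOW conflict occurs when a non-terminal N has a nullable alternative N → β (β ⇒* ε) and another alternative N → α with FIRST(α) ∩ FOLLOW(N) ≠ ∅: on such a lookahead the parser cannot decide between expanding α and letting N vanish via β.

Nullable non-terminals: A, S.
FIRST sets used below: FIRST(A) = { ';', 'y', ε }

A: nullable alternative(s) A → ε; FOLLOW(A) = { $, 'id' }
  A → ε: FIRST \ {ε} = { } — this is the only nullable alternative, skip
  A → y ; y: FIRST \ {ε} = { 'y' } — disjoint from FOLLOW(A)
  A → ; S: FIRST \ {ε} = { ';' } — disjoint from FOLLOW(A)

S: nullable alternative(s) S → A; FOLLOW(S) = { $, 'id' }
  S → A id: FIRST \ {ε} = { ';', 'id', 'y' } — overlaps FOLLOW(S) on { 'id' }: CONFLICT
  S → y d: FIRST \ {ε} = { 'y' } — disjoint from FOLLOW(S)
  S → A: FIRST \ {ε} = { ';', 'y' } — this is the only nullable alternative, skip

So the grammar has 1 FIRST/FOLLOW conflict (marked CONFLICT above).

Answer: Yes. S → A id with FOLLOW(S) on { 'id' }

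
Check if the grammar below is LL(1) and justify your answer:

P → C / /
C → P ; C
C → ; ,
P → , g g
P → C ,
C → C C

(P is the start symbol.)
No. Predict set conflict for P: { ',' }

A grammar is LL(1) if for each non-terminal N with multiple productions, the predict sets of those productions are pairwise disjoint, where PREDICT(N → α) = (FIRST(α) \ {ε}) ∪ (FOLLOW(N) if α ⇒* ε).

Relevant sets:
  FIRST(C) = { ',', ';' }
  FIRST(P) = { ',', ';' }

For P:
  PREDICT(P → C '/' '/') = { ',', ';' }
  PREDICT(P → ',' g g) = { ',' }
  PREDICT(P → C ',') = { ',', ';' }
For C:
  PREDICT(C → P ';' C) = { ',', ';' }
  PREDICT(C → ';' ',') = { ';' }
  PREDICT(C → C C) = { ',', ';' }

Conflict found: Predict set conflict for P: { ',' }
The grammar is NOT LL(1).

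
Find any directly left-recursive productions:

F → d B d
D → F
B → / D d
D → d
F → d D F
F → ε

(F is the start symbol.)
F → d B d: starts with d
D → F: starts with F
B → / D d: starts with '/'
D → d: starts with d
F → d D F: starts with d
F → ε: starts with ε

No direct left recursion found.

Answer: No direct left recursion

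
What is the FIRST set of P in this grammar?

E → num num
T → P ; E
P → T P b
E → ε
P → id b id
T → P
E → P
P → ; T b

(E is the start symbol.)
To compute FIRST(P), examine every production with P on the left-hand side, reading each right-hand side left to right until a non-nullable symbol is reached.

FIRST sets of the other non-terminals involved (by the same procedure, iterated to a fixed point):
  FIRST(T) = { ';', 'id' }

From P → T P b:
  - T is a non-terminal: add FIRST(T) \ {ε} = { ';', 'id' }
    T is not nullable, so stop
From P → id b id:
  - id is a terminal: add 'id' and stop
From P → ; T b:
  - ';' is a terminal: add ';' and stop

Collecting: FIRST(P) = { ';', 'id' }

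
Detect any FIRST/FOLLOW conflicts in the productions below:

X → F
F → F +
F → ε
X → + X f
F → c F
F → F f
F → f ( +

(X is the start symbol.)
Nullable non-terminals: F, X.
FIRST sets used below: FIRST(F) = { '+', 'c', 'f', ε }

F: nullable alternative(s) F → ε; FOLLOW(F) = { $, '+', 'f' }
  F → F +: FIRST \ {ε} = { '+', 'c', 'f' } — overlaps FOLLOW(F) on { '+', 'f' }: CONFLICT
  F → ε: FIRST \ {ε} = { } — this is the only nullable alternative, skip
  F → c F: FIRST \ {ε} = { 'c' } — disjoint from FOLLOW(F)
  F → F f: FIRST \ {ε} = { '+', 'c', 'f' } — overlaps FOLLOW(F) on { '+', 'f' }: CONFLICT
  F → f ( +: FIRST \ {ε} = { 'f' } — overlaps FOLLOW(F) on { 'f' }: CONFLICT

X: nullable alternative(s) X → F; FOLLOW(X) = { $, 'f' }
  X → F: FIRST \ {ε} = { '+', 'c', 'f' } — this is the only nullable alternative, skip
  X → + X f: FIRST \ {ε} = { '+' } — disjoint from FOLLOW(X)

So the grammar has 3 FIRST/FOLLOW conflicts (marked CONFLICT above).

Answer: Yes. F → F '+' with FOLLOW(F) on { '+', 'f' }; F → F f with FOLLOW(F) on { '+', 'f' }; F → f '(' '+' with FOLLOW(F) on { 'f' }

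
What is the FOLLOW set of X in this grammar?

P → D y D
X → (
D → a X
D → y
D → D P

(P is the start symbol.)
To compute FOLLOW(X), find every occurrence of X on a right-hand side N → α X β: add FIRST(β) \ {ε}, and if β is empty or nullable also add FOLLOW(N). Iterate to a fixed point.

In D → a X: X is at the end, add FOLLOW(D)

The FOLLOW sets referred to above (computed the same way, to a fixed point):
  FOLLOW(D) = { $, 'a', 'y' }

Taking the union: FOLLOW(X) = { $, 'a', 'y' }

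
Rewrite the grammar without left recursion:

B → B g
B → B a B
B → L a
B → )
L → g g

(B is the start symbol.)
B → L a B'
B → ) B'
B' → g B'
B' → a B B'
B' → ε
L → g g

B is directly left-recursive. The standard transformation for
  A → A α₁ | ... | A α_m | β₁ | ... | β_n
is
  A  → β₁ A' | ... | β_n A'
  A' → α₁ A' | ... | α_m A' | ε

B → L a becomes B → L a B'
B → ) becomes B → ) B'
B → B g becomes B' → g B'
B → B a B becomes B' → a B B'
Add B' → ε

Productions for other non-terminals are unchanged:
  L → g g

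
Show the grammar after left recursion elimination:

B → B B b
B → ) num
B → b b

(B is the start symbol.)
B is directly left-recursive. The standard transformation for
  A → A α₁ | ... | A α_m | β₁ | ... | β_n
is
  A  → β₁ A' | ... | β_n A'
  A' → α₁ A' | ... | α_m A' | ε

B → ) num becomes B → ) num B'
B → b b becomes B → b b B'
B → B B b becomes B' → B b B'
Add B' → ε

Resulting grammar:
B → ) num B'
B → b b B'
B' → B b B'
B' → ε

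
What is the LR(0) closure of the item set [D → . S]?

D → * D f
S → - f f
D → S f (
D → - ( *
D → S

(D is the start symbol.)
To compute CLOSURE, for each item [A → α.Bβ] where B is a non-terminal, add [B → .γ] for all productions B → γ; repeat for the newly added items until nothing changes.

Start with: [D → . S]
  [D → . S] has the dot before S: add [S → . - f f]
No further items can be added.

CLOSURE = { [D → . S], [S → . - f f] }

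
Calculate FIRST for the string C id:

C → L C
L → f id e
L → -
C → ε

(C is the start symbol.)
FIRST sets of the non-terminals involved (from the grammar, by fixed-point iteration):
  FIRST(C) = { '-', 'f', ε }

To compute FIRST(C id), process the symbols left to right:
Symbol C is a non-terminal. Add FIRST(C) \ {ε} = { '-', 'f' }
C is nullable (ε ∈ FIRST(C)), continue to the next symbol.
Symbol id is a terminal. Add 'id' and stop.
FIRST(C id) = { '-', 'f', 'id' }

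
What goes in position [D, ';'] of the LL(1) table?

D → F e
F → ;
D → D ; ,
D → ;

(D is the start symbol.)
To find M[D, ';'], we find productions for D where ';' is in the predict set (PREDICT(N → α) = (FIRST(α) \ {ε}) ∪ (FOLLOW(N) if α ⇒* ε)).

Relevant sets:
  FIRST(F) = { ';' }
  FIRST(D) = { ';' }

D → F e: PREDICT = { ';' }
  ';' is in predict set, so this production goes in M[D, ';']
D → D ; ,: PREDICT = { ';' }
  ';' is in predict set, so this production goes in M[D, ';']
D → ;: PREDICT = { ';' }
  ';' is in predict set, so this production goes in M[D, ';']

M[D, ';'] = D → F e, D → D ; ,, D → ;  (a multiply-defined cell — the grammar is not LL(1))

Answer: D → F e, D → D ; ,, D → ;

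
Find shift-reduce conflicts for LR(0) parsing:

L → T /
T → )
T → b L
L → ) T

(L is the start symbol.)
Yes — I1: [T → ) .] vs [T → . )]

A shift-reduce conflict occurs when an LR(0) state has both:
  - a complete (reduce) item [A → α .] (dot at the end), and
  - a shift item [B → β . c γ] (dot before a terminal).

Augment with L' → L and build the canonical LR(0) collection (I0 = CLOSURE({[L' → . L]}), then GOTO on every symbol after a dot until no new states appear). It has 9 states:
  I0: { [L → . ) T], [L → . T /], [L' → . L], [T → . )], [T → . b L] }  — shift
  I1: { [L → ) . T], [T → ) .], [T → . )], [T → . b L] }  — shift, reduce
  I2: { [L' → L .] }  — accept
  I3: { [L → T . /] }  — shift
  I4: { [L → . ) T], [L → . T /], [T → . )], [T → . b L], [T → b . L] }  — shift
  I5: { [T → b L .] }  — reduce
  I6: { [L → T / .] }  — reduce
  I7: { [T → ) .] }  — reduce
  I8: { [L → ) T .] }  — reduce

I1 contains reduce item [T → ) .] and shift items [T → . )], [T → . b L] — shift-reduce conflict.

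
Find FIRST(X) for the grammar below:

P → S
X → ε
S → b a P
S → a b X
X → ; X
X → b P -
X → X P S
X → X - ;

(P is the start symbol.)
To compute FIRST(X), examine every production with X on the left-hand side, reading each right-hand side left to right until a non-nullable symbol is reached.

FIRST sets of the other non-terminals involved (by the same procedure, iterated to a fixed point):
  FIRST(P) = { 'a', 'b' }

From X → ε:
  - ε-production, so ε ∈ FIRST(X)
From X → ; X:
  - ';' is a terminal: add ';' and stop
From X → b P -:
  - b is a terminal: add 'b' and stop
From X → X P S:
  - X is the symbol being defined: contributes nothing new
    X is nullable, so continue to the next symbol
  - P is a non-terminal: add FIRST(P) \ {ε} = { 'a', 'b' }
    P is not nullable, so stop
From X → X - ;:
  - X is the symbol being defined: contributes nothing new
    X is nullable, so continue to the next symbol
  - '-' is a terminal: add '-' and stop

Collecting: FIRST(X) = { '-', ';', 'a', 'b', ε }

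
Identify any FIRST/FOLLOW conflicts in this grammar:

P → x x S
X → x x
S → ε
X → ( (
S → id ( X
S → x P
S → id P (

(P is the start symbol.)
A FIRST/FOLLOW conflict occurs when a non-terminal N has a nullable alternative N → β (β ⇒* ε) and another alternative N → α with FIRST(α) ∩ FOLLOW(N) ≠ ∅: on such a lookahead the parser cannot decide between expanding α and letting N vanish via β.

Nullable non-terminals: S.

S: nullable alternative(s) S → ε; FOLLOW(S) = { $, '(' }
  S → ε: FIRST \ {ε} = { } — this is the only nullable alternative, skip
  S → id ( X: FIRST \ {ε} = { 'id' } — disjoint from FOLLOW(S)
  S → x P: FIRST \ {ε} = { 'x' } — disjoint from FOLLOW(S)
  S → id P (: FIRST \ {ε} = { 'id' } — disjoint from FOLLOW(S)

P, X have no nullable alternative, so no FIRST/FOLLOW check is needed there.

No FIRST/FOLLOW conflicts found.

Answer: No FIRST/FOLLOW conflicts.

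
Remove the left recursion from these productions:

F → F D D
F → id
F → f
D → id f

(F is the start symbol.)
F → id F'
F → f F'
F' → D D F'
F' → ε
D → id f

F is directly left-recursive. The standard transformation for
  A → A α₁ | ... | A α_m | β₁ | ... | β_n
is
  A  → β₁ A' | ... | β_n A'
  A' → α₁ A' | ... | α_m A' | ε

F → id becomes F → id F'
F → f becomes F → f F'
F → F D D becomes F' → D D F'
Add F' → ε

Productions for other non-terminals are unchanged:
  D → id f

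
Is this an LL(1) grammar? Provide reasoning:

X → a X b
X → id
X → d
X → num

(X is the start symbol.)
A grammar is LL(1) if for each non-terminal N with multiple productions, the predict sets of those productions are pairwise disjoint, where PREDICT(N → α) = (FIRST(α) \ {ε}) ∪ (FOLLOW(N) if α ⇒* ε).

For X:
  PREDICT(X → a X b) = { 'a' }
  PREDICT(X → id) = { 'id' }
  PREDICT(X → d) = { 'd' }
  PREDICT(X → num) = { 'num' }

All predict sets are disjoint. The grammar IS LL(1).

Answer: Yes, the grammar is LL(1).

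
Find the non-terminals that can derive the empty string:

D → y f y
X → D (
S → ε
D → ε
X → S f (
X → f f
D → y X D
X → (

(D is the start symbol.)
{ 'D', 'S' }

ε-productions: S → ε, D → ε
So S, D are immediately nullable.
No further non-terminal can be added: every production for the remaining non-terminals contains a terminal or a non-nullable non-terminal.
Nullable = { 'D', 'S' }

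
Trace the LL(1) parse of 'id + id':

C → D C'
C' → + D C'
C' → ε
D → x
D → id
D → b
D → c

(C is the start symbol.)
Stack is shown with the top on the left.

Stack     Input      Action
---------------------------
C $       id + id $  output C → D C'
D C' $    id + id $  output D → id
id C' $   id + id $  match 'id'
C' $      + id $     output C' → + D C'
+ D C' $  + id $     match '+'
D C' $    id $       output D → id
id C' $   id $       match 'id'
C' $      $          output C' → ε
$         $          accept

The string is accepted.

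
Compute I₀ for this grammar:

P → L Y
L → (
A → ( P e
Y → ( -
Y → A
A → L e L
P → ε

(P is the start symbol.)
{ [L → . (], [P → . L Y], [P → .], [P' → . P] }

First, augment the grammar with P' → P
I₀ = CLOSURE({ [P' → . P] }):
  [P' → . P] has the dot before P: add [P → . L Y], [P → .]
  [P → . L Y] has the dot before L: add [L → . (]
No further items can be added.

I₀ = { [L → . (], [P → . L Y], [P → .], [P' → . P] }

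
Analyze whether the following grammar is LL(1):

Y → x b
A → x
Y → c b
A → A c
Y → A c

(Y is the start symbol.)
Relevant sets:
  FIRST(A) = { 'x' }

For Y:
  PREDICT(Y → x b) = { 'x' }
  PREDICT(Y → c b) = { 'c' }
  PREDICT(Y → A c) = { 'x' }
For A:
  PREDICT(A → x) = { 'x' }
  PREDICT(A → A c) = { 'x' }

Conflict found: Predict set conflict for Y: { 'x' }
The grammar is NOT LL(1).

Answer: No. Predict set conflict for Y: { 'x' }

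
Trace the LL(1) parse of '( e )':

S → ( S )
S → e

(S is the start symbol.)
LL(1) parsing maintains a stack (initially the start symbol over $) and the input. At each step: if the stack top is a terminal, match it against the current input token; if it is a non-terminal N, replace it with the RHS of M[N, lookahead] (the unique production whose predict set contains the lookahead).

Stack is shown with the top on the left.

Stack    Input    Action
------------------------
S $      ( e ) $  output S → ( S )
( S ) $  ( e ) $  match '('
S ) $    e ) $    output S → e
e ) $    e ) $    match 'e'
) $      ) $      match ')'
$        $        accept

The string is accepted.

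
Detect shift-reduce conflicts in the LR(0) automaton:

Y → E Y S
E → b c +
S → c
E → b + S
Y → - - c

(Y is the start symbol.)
A shift-reduce conflict occurs when an LR(0) state has both:
  - a complete (reduce) item [A → α .] (dot at the end), and
  - a shift item [B → β . c γ] (dot before a terminal).

Augment with Y' → Y and build the canonical LR(0) collection (I0 = CLOSURE({[Y' → . Y]}), then GOTO on every symbol after a dot until no new states appear). It has 14 states:
  I0: { [E → . b + S], [E → . b c +], [Y → . - - c], [Y → . E Y S], [Y' → . Y] }  — shift
  I1: { [Y → - . - c] }  — shift
  I2: { [E → . b + S], [E → . b c +], [Y → . - - c], [Y → . E Y S], [Y → E . Y S] }  — shift
  I3: { [Y' → Y .] }  — accept
  I4: { [E → b . + S], [E → b . c +] }  — shift
  I5: { [E → b + . S], [S → . c] }  — shift
  I6: { [E → b c . +] }  — shift
  I7: { [E → b c + .] }  — reduce
  I8: { [E → b + S .] }  — reduce
  I9: { [S → c .] }  — reduce
  I10: { [S → . c], [Y → E Y . S] }  — shift
  I11: { [Y → E Y S .] }  — reduce
  I12: { [Y → - - . c] }  — shift
  I13: { [Y → - - c .] }  — reduce

No state contains both a complete item and a shift item.

Answer: No shift-reduce conflicts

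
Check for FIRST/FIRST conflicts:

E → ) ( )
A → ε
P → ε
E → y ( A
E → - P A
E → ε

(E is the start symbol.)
No FIRST/FIRST conflicts.

A FIRST/FIRST conflict occurs when two productions N → α and N → β for the same non-terminal have FIRST(α) ∩ FIRST(β) ≠ ∅ (with ε ∈ FIRST of a nullable right-hand side, so two nullable alternatives also conflict).

Productions for E:
  E → ) ( ): FIRST = { ')' }
  E → y ( A: FIRST = { 'y' }
  E → - P A: FIRST = { '-' }
  E → ε: FIRST = { ε }
A, P have only one production, so no FIRST/FIRST conflict is possible there.

All alternatives of each non-terminal have pairwise disjoint FIRST sets.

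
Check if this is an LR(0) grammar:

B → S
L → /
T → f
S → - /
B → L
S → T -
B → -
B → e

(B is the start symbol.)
A grammar is LR(0) if no state in the canonical LR(0) collection has:
  - both a shift item (dot before a terminal) and a complete item (shift-reduce conflict), or
  - two or more complete items (reduce-reduce conflict; the accept item [B' → B .] counts as a complete item here).

Augment with B' → B and build the canonical LR(0) collection (I0 = CLOSURE({[B' → . B]}), then GOTO on every symbol after a dot until no new states appear). It has 11 states:
  I0: { [B → . -], [B → . L], [B → . S], [B → . e], [B' → . B], [L → . /], [S → . - /], [S → . T -], [T → . f] }  — shift
  I1: { [B → - .], [S → - . /] }  — shift, reduce
  I2: { [L → / .] }  — reduce
  I3: { [B' → B .] }  — accept
  I4: { [B → L .] }  — reduce
  I5: { [B → S .] }  — reduce
  I6: { [S → T . -] }  — shift
  I7: { [B → e .] }  — reduce
  I8: { [T → f .] }  — reduce
  I9: { [S → T - .] }  — reduce
  I10: { [S → - / .] }  — reduce

Conflict in state I1:
  Shift-reduce conflict between [B → - .] and [S → - . /]
So the grammar is NOT LR(0).

Answer: No. Shift-reduce conflict between [B → - .] and [S → - . /]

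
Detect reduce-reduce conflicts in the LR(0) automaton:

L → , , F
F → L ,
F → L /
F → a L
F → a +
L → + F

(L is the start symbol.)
No reduce-reduce conflicts

A reduce-reduce conflict occurs when an LR(0) state has two complete items [A → α .] and [B → β .] — both call for a reduction, and with no lookahead the parser cannot choose between them.

Augment with L' → L and build the canonical LR(0) collection (I0 = CLOSURE({[L' → . L]}), then GOTO on every symbol after a dot until no new states appear). It has 13 states:
  I0: { [L → . + F], [L → . , , F], [L' → . L] }  — shift
  I1: { [F → . L ,], [F → . L /], [F → . a +], [F → . a L], [L → + . F], [L → . + F], [L → . , , F] }  — shift
  I2: { [L → , . , F] }  — shift
  I3: { [L' → L .] }  — accept
  I4: { [F → . L ,], [F → . L /], [F → . a +], [F → . a L], [L → , , . F], [L → . + F], [L → . , , F] }  — shift
  I5: { [L → , , F .] }  — reduce
  I6: { [F → L . ,], [F → L . /] }  — shift
  I7: { [F → a . +], [F → a . L], [L → . + F], [L → . , , F] }  — shift
  I8: { [F → . L ,], [F → . L /], [F → . a +], [F → . a L], [F → a + .], [L → + . F], [L → . + F], [L → . , , F] }  — shift, reduce
  I9: { [F → a L .] }  — reduce
  I10: { [L → + F .] }  — reduce
  I11: { [F → L , .] }  — reduce
  I12: { [F → L / .] }  — reduce

No state contains more than one complete item.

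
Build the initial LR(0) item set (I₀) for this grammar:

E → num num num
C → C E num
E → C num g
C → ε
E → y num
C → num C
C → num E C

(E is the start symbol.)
{ [C → . C E num], [C → . num C], [C → . num E C], [C → .], [E → . C num g], [E → . num num num], [E → . y num], [E' → . E] }

First, augment the grammar with E' → E
I₀ = CLOSURE({ [E' → . E] }):
  [E' → . E] has the dot before E: add [E → . num num num], [E → . C num g], [E → . y num]
  [E → . C num g] has the dot before C: add [C → . C E num], [C → .], [C → . num C], [C → . num E C]
No further items can be added.

I₀ = { [C → . C E num], [C → . num C], [C → . num E C], [C → .], [E → . C num g], [E → . num num num], [E → . y num], [E' → . E] }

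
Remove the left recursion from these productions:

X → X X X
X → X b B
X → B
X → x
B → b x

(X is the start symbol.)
X is directly left-recursive. The standard transformation for
  A → A α₁ | ... | A α_m | β₁ | ... | β_n
is
  A  → β₁ A' | ... | β_n A'
  A' → α₁ A' | ... | α_m A' | ε

X → B becomes X → B X'
X → x becomes X → x X'
X → X X X becomes X' → X X X'
X → X b B becomes X' → b B X'
Add X' → ε

Productions for other non-terminals are unchanged:
  B → b x

Resulting grammar:
X → B X'
X → x X'
X' → X X X'
X' → b B X'
X' → ε
B → b x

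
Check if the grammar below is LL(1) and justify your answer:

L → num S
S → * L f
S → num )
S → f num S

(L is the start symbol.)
For S:
  PREDICT(S → '*' L f) = { '*' }
  PREDICT(S → num ')') = { 'num' }
  PREDICT(S → f num S) = { 'f' }
L has a single production, so nothing to check there.

All predict sets are disjoint. The grammar IS LL(1).

Answer: Yes, the grammar is LL(1).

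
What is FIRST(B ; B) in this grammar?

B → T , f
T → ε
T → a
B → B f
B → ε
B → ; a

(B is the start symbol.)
{ ',', ';', 'a', 'f' }

FIRST sets of the non-terminals involved (from the grammar, by fixed-point iteration):
  FIRST(B) = { ',', ';', 'a', 'f', ε }

To compute FIRST(B ; B), process the symbols left to right:
Symbol B is a non-terminal. Add FIRST(B) \ {ε} = { ',', ';', 'a', 'f' }
B is nullable (ε ∈ FIRST(B)), continue to the next symbol.
Symbol ; is a terminal. Add ';' and stop.
FIRST(B ; B) = { ',', ';', 'a', 'f' }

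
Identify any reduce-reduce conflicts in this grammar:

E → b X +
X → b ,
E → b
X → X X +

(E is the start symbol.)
A reduce-reduce conflict occurs when an LR(0) state has two complete items [A → α .] and [B → β .] — both call for a reduction, and with no lookahead the parser cannot choose between them.

Augment with E' → E and build the canonical LR(0) collection (I0 = CLOSURE({[E' → . E]}), then GOTO on every symbol after a dot until no new states appear). It has 9 states:
  I0: { [E → . b X +], [E → . b], [E' → . E] }  — shift
  I1: { [E' → E .] }  — accept
  I2: { [E → b . X +], [E → b .], [X → . X X +], [X → . b ,] }  — shift, reduce
  I3: { [E → b X . +], [X → . X X +], [X → . b ,], [X → X . X +] }  — shift
  I4: { [X → b . ,] }  — shift
  I5: { [X → b , .] }  — reduce
  I6: { [E → b X + .] }  — reduce
  I7: { [X → . X X +], [X → . b ,], [X → X . X +], [X → X X . +] }  — shift
  I8: { [X → X X + .] }  — reduce

No state contains more than one complete item.

Answer: No reduce-reduce conflicts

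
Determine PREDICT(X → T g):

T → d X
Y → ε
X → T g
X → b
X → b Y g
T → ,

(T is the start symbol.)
{ ',', 'd' }

PREDICT(X → T g) = (FIRST(RHS) \ {ε}) ∪ (FOLLOW(X) if ε ∈ FIRST(RHS), i.e. RHS ⇒* ε)
FIRST(T) = { ',', 'd' }
FIRST(T g) = { ',', 'd' }
ε ∉ FIRST(T g), so FOLLOW(X) is not added.
PREDICT(X → T g) = { ',', 'd' }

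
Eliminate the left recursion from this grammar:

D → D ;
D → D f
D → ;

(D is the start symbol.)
D is directly left-recursive. The standard transformation for
  A → A α₁ | ... | A α_m | β₁ | ... | β_n
is
  A  → β₁ A' | ... | β_n A'
  A' → α₁ A' | ... | α_m A' | ε

D → ; becomes D → ; D'
D → D ; becomes D' → ; D'
D → D f becomes D' → f D'
Add D' → ε

Resulting grammar:
D → ; D'
D' → ; D'
D' → f D'
D' → ε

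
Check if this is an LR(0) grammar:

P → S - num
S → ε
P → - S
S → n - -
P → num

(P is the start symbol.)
No. Shift-reduce conflict between [S → .] and [P → . - S]

A grammar is LR(0) if no state in the canonical LR(0) collection has:
  - both a shift item (dot before a terminal) and a complete item (shift-reduce conflict), or
  - two or more complete items (reduce-reduce conflict; the accept item [P' → P .] counts as a complete item here).

Augment with P' → P and build the canonical LR(0) collection (I0 = CLOSURE({[P' → . P]}), then GOTO on every symbol after a dot until no new states appear). It has 11 states:
  I0: { [P → . - S], [P → . S - num], [P → . num], [P' → . P], [S → . n - -], [S → .] }  — shift, reduce
  I1: { [P → - . S], [S → . n - -], [S → .] }  — shift, reduce
  I2: { [P' → P .] }  — accept
  I3: { [P → S . - num] }  — shift
  I4: { [S → n . - -] }  — shift
  I5: { [P → num .] }  — reduce
  I6: { [S → n - . -] }  — shift
  I7: { [S → n - - .] }  — reduce
  I8: { [P → S - . num] }  — shift
  I9: { [P → S - num .] }  — reduce
  I10: { [P → - S .] }  — reduce

Conflict in state I0:
  Shift-reduce conflict between [S → .] and [P → . - S]
So the grammar is NOT LR(0).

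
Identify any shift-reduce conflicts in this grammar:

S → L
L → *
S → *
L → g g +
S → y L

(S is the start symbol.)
A shift-reduce conflict occurs when an LR(0) state has both:
  - a complete (reduce) item [A → α .] (dot at the end), and
  - a shift item [B → β . c γ] (dot before a terminal).

Augment with S' → S and build the canonical LR(0) collection (I0 = CLOSURE({[S' → . S]}), then GOTO on every symbol after a dot until no new states appear). It has 10 states:
  I0: { [L → . *], [L → . g g +], [S → . *], [S → . L], [S → . y L], [S' → . S] }  — shift
  I1: { [L → * .], [S → * .] }  — 2 reduces
  I2: { [S → L .] }  — reduce
  I3: { [S' → S .] }  — accept
  I4: { [L → g . g +] }  — shift
  I5: { [L → . *], [L → . g g +], [S → y . L] }  — shift
  I6: { [L → * .] }  — reduce
  I7: { [S → y L .] }  — reduce
  I8: { [L → g g . +] }  — shift
  I9: { [L → g g + .] }  — reduce

No state contains both a complete item and a shift item.

Answer: No shift-reduce conflicts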